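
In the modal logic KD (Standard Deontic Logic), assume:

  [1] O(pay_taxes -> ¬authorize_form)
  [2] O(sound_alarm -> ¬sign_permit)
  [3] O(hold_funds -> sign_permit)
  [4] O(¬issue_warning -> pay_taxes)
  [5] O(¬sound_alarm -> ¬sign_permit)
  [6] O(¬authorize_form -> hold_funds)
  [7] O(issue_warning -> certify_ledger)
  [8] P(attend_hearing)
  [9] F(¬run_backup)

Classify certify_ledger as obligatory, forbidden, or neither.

By case analysis on ¬sound_alarm: premise 5 gives O(¬sound_alarm -> ¬sign_permit) and premise 2 gives O(sound_alarm -> ¬sign_permit), so O(¬sign_permit) either way.
Premise 3 is O(hold_funds -> sign_permit); contrapositively O(¬sign_permit -> ¬hold_funds). Since O(¬sign_permit) holds, K gives O(¬hold_funds).
Premise 6, O(¬authorize_form -> hold_funds), contraposes to O(¬hold_funds -> authorize_form); with O(¬hold_funds) we get O(authorize_form).
Premise 1 is O(pay_taxes -> ¬authorize_form); contrapositively O(authorize_form -> ¬pay_taxes). Since O(authorize_form) holds, K gives O(¬pay_taxes).
Premise 4 is O(¬issue_warning -> pay_taxes); contrapositively O(¬pay_taxes -> issue_warning). Since O(¬pay_taxes) holds, K gives O(issue_warning).
Applying K to premise 7 (O(issue_warning -> certify_ledger)) and O(issue_warning) yields O(certify_ledger).
Premises 8, 9 do not contribute to this derivation.
Hence certify_ledger is obligatory.

Obligatory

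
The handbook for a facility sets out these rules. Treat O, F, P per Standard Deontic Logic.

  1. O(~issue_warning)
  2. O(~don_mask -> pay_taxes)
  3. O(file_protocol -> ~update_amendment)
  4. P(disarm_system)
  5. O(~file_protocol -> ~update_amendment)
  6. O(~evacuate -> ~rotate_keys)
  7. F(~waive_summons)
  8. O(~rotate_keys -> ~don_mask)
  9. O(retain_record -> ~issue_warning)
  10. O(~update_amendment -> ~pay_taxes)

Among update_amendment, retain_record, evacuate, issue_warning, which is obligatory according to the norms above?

Premises 5 and 3 cover both cases: O(~file_protocol -> ~update_amendment) and O(file_protocol -> ~update_amendment). Since ~file_protocol ∨ file_protocol is a tautology, O(~update_amendment) follows.
Premise 10 is O(~update_amendment -> ~pay_taxes); since O(~update_amendment), deontic closure gives O(~pay_taxes).
Premise 2 is O(~don_mask -> pay_taxes); contrapositively O(~pay_taxes -> don_mask). Since O(~pay_taxes) holds, K gives O(don_mask).
Premise 8, O(~rotate_keys -> ~don_mask), contraposes to O(don_mask -> rotate_keys); with O(don_mask) we get O(rotate_keys).
Premise 6 is O(~evacuate -> ~rotate_keys); contrapositively O(rotate_keys -> evacuate). Since O(rotate_keys) holds, K gives O(evacuate).
So O(evacuate) holds — evacuate is obligatory. None of the other listed options is made obligatory by any chain of premises.

evacuate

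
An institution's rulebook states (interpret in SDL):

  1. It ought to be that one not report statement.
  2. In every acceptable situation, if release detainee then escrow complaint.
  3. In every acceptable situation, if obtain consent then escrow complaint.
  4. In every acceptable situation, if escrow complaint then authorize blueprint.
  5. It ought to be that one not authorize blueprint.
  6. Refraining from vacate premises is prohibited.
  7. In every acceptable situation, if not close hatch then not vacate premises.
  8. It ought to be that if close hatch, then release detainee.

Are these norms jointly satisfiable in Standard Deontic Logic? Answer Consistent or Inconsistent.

Inconsistent

F(¬vacate_premises) at premise 6 means O(vacate_premises).
The contrapositive of premise 7 (O(¬close_hatch → ¬vacate_premises)) is O(vacate_premises → close_hatch), and O(vacate_premises) is already established, so O(close_hatch).
Applying K to premise 8 (O(close_hatch → release_detainee)) and O(close_hatch) yields O(release_detainee).
Premise 2 is O(release_detainee → escrow_complaint); since O(release_detainee), deontic closure gives O(escrow_complaint).
With premise 4, O(escrow_complaint → authorize_blueprint), the K-axiom yields O(authorize_blueprint).
Yet premise 5 states O(¬authorize_blueprint).
We now have both O(authorize_blueprint) and O(¬authorize_blueprint) — authorize_blueprint is simultaneously obligatory and forbidden, violating the D-axiom.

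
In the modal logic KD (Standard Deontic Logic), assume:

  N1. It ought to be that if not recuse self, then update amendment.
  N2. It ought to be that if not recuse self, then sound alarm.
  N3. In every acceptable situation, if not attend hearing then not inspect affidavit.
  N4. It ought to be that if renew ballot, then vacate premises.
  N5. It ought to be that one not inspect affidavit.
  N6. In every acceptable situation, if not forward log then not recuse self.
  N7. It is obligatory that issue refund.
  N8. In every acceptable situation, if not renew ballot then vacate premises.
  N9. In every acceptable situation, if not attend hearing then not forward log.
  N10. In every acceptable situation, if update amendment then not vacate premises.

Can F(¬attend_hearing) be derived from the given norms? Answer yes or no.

Yes

Premises 4 and 8 cover both cases: O(renew_ballot → vacate_premises) and O(¬renew_ballot → vacate_premises). Since renew_ballot ∨ ¬renew_ballot is a tautology, O(vacate_premises) follows.
The contrapositive of premise 10 (O(update_amendment → ¬vacate_premises)) is O(vacate_premises → ¬update_amendment), and O(vacate_premises) is already established, so O(¬update_amendment).
Premise 1, O(¬recuse_self → update_amendment), contraposes to O(¬update_amendment → recuse_self); with O(¬update_amendment) we get O(recuse_self).
The contrapositive of premise 6 (O(¬forward_log → ¬recuse_self)) is O(recuse_self → forward_log), and O(recuse_self) is already established, so O(forward_log).
The contrapositive of premise 9 (O(¬attend_hearing → ¬forward_log)) is O(forward_log → attend_hearing), and O(forward_log) is already established, so O(attend_hearing).
Premises 2, 3, 5, 7 do not contribute to this derivation.
So O(attend_hearing) holds, i.e. F(¬attend_hearing). The claim follows.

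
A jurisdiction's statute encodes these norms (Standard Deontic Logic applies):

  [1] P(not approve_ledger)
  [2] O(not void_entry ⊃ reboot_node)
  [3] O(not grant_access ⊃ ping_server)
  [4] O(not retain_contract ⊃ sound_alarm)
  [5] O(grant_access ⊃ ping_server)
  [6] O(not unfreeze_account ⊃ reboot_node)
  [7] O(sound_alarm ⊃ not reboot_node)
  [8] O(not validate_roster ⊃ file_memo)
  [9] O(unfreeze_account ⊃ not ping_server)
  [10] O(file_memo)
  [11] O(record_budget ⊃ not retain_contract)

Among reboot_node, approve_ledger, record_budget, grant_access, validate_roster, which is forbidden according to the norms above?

Premises 5 and 3 are O(grant_access ⊃ ping_server) and O(not grant_access ⊃ ping_server); every ideal world satisfies grant_access or not grant_access, so in either case ping_server holds — hence O(ping_server).
The contrapositive of premise 9 (O(unfreeze_account ⊃ not ping_server)) is O(ping_server ⊃ not unfreeze_account), and O(ping_server) is already established, so O(not unfreeze_account).
With premise 6, O(not unfreeze_account ⊃ reboot_node), the K-axiom yields O(reboot_node).
Premise 7, O(sound_alarm ⊃ not reboot_node), contraposes to O(reboot_node ⊃ not sound_alarm); with O(reboot_node) we get O(not sound_alarm).
Premise 4, O(not retain_contract ⊃ sound_alarm), contraposes to O(not sound_alarm ⊃ retain_contract); with O(not sound_alarm) we get O(retain_contract).
Premise 11 is O(record_budget ⊃ not retain_contract); contrapositively O(retain_contract ⊃ not record_budget). Since O(retain_contract) holds, K gives O(not record_budget).
So O(not record_budget) holds, i.e. record_budget is forbidden. None of the other listed options is forbidden under the premises.

record_budget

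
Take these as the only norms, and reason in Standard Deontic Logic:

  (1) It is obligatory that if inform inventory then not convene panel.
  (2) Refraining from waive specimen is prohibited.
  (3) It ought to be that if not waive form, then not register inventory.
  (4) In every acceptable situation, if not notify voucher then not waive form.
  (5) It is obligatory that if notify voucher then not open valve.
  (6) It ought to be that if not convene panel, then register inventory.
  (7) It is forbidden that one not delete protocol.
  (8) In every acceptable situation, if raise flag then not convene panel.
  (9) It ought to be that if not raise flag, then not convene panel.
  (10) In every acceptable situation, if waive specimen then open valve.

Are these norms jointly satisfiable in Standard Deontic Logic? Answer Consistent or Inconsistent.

Premises 9 and 8 cover both cases: O(¬raise_flag → ¬convene_panel) and O(raise_flag → ¬convene_panel). Since ¬raise_flag ∨ raise_flag is a tautology, O(¬convene_panel) follows.
From O(¬convene_panel) and premise 6, O(¬convene_panel → register_inventory), we obtain O(register_inventory).
Premise 3, O(¬waive_form → ¬register_inventory), contraposes to O(register_inventory → waive_form); with O(register_inventory) we get O(waive_form).
Premise 4, O(¬notify_voucher → ¬waive_form), contraposes to O(waive_form → notify_voucher); with O(waive_form) we get O(notify_voucher).
From O(notify_voucher) and premise 5, O(notify_voucher → ¬open_valve), we obtain O(¬open_valve).
The contrapositive of premise 10 (O(waive_specimen → open_valve)) is O(¬open_valve → ¬waive_specimen), and O(¬open_valve) is already established, so O(¬waive_specimen).
Yet premise 2 is F(¬waive_specimen), i.e. O(waive_specimen).
We now have both O(¬waive_specimen) and O(waive_specimen) — waive_specimen is simultaneously obligatory and forbidden, violating the D-axiom.

Inconsistent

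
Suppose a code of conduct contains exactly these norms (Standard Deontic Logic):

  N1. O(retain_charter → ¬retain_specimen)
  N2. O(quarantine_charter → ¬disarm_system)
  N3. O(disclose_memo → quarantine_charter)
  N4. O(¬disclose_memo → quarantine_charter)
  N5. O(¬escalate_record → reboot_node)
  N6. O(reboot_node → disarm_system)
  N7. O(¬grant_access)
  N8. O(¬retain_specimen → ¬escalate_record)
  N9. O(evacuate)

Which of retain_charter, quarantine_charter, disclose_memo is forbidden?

retain_charter

Premises 4 and 3 are O(¬disclose_memo → quarantine_charter) and O(disclose_memo → quarantine_charter); every ideal world satisfies ¬disclose_memo or disclose_memo, so in either case quarantine_charter holds — hence O(quarantine_charter).
From O(quarantine_charter) and premise 2, O(quarantine_charter → ¬disarm_system), we obtain O(¬disarm_system).
Premise 6, O(reboot_node → disarm_system), contraposes to O(¬disarm_system → ¬reboot_node); with O(¬disarm_system) we get O(¬reboot_node).
Premise 5, O(¬escalate_record → reboot_node), contraposes to O(¬reboot_node → escalate_record); with O(¬reboot_node) we get O(escalate_record).
Premise 8, O(¬retain_specimen → ¬escalate_record), contraposes to O(escalate_record → retain_specimen); with O(escalate_record) we get O(retain_specimen).
Premise 1 is O(retain_charter → ¬retain_specimen); contrapositively O(retain_specimen → ¬retain_charter). Since O(retain_specimen) holds, K gives O(¬retain_charter).
So O(¬retain_charter) holds, i.e. retain_charter is forbidden. None of the other listed options is forbidden under the premises.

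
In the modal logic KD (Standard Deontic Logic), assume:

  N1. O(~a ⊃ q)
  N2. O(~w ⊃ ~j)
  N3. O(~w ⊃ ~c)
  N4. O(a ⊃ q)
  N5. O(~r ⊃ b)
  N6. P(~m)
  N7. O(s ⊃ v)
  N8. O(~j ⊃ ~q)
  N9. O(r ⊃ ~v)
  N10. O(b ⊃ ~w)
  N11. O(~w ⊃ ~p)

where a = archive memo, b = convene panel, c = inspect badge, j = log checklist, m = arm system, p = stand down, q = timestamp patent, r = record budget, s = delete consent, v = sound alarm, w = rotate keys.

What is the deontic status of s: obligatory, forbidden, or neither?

Forbidden

Premises 4 and 1 are O(a ⊃ q) and O(~a ⊃ q); every ideal world satisfies a or ~a, so in either case q holds — hence O(q).
The contrapositive of premise 8 (O(~j ⊃ ~q)) is O(q ⊃ j), and O(q) is already established, so O(j).
Premise 2 is O(~w ⊃ ~j); contrapositively O(j ⊃ w). Since O(j) holds, K gives O(w).
Premise 10 is O(b ⊃ ~w); contrapositively O(w ⊃ ~b). Since O(w) holds, K gives O(~b).
Premise 5, O(~r ⊃ b), contraposes to O(~b ⊃ r); with O(~b) we get O(r).
From O(r) and premise 9, O(r ⊃ ~v), we obtain O(~v).
Premise 7 is O(s ⊃ v); contrapositively O(~v ⊃ ~s). Since O(~v) holds, K gives O(~s).
Premises 3, 6, 11 do not contribute to this derivation.
Thus O(~s), which is F(s): s is forbidden.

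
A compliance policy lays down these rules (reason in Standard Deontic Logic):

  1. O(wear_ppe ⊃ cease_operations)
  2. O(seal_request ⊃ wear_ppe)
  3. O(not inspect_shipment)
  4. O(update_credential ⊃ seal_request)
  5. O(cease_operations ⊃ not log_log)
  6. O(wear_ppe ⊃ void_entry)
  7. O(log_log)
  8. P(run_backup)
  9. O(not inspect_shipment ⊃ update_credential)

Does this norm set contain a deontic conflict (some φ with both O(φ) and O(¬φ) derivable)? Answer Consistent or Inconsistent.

Inconsistent

Premise 7 states O(log_log) outright.
Premise 5, O(cease_operations ⊃ not log_log), contraposes to O(log_log ⊃ not cease_operations); with O(log_log) we get O(not cease_operations).
The contrapositive of premise 1 (O(wear_ppe ⊃ cease_operations)) is O(not cease_operations ⊃ not wear_ppe), and O(not cease_operations) is already established, so O(not wear_ppe).
The contrapositive of premise 2 (O(seal_request ⊃ wear_ppe)) is O(not wear_ppe ⊃ not seal_request), and O(not wear_ppe) is already established, so O(not seal_request).
The contrapositive of premise 4 (O(update_credential ⊃ seal_request)) is O(not seal_request ⊃ not update_credential), and O(not seal_request) is already established, so O(not update_credential).
The contrapositive of premise 9 (O(not inspect_shipment ⊃ update_credential)) is O(not update_credential ⊃ inspect_shipment), and O(not update_credential) is already established, so O(inspect_shipment).
However, premise 3 gives O(not inspect_shipment).
We now have both O(inspect_shipment) and O(not inspect_shipment) — inspect_shipment is simultaneously obligatory and forbidden, violating the D-axiom.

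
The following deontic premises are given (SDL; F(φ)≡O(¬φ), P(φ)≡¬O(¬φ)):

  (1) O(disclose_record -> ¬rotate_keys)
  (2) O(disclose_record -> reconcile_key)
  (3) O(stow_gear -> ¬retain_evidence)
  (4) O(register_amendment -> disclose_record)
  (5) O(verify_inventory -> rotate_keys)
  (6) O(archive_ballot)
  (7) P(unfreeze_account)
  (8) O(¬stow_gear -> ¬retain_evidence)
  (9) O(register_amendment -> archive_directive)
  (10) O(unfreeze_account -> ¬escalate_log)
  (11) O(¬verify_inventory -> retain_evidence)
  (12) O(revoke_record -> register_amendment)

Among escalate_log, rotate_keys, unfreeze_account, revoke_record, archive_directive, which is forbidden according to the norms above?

By case analysis on ¬stow_gear: premise 8 gives O(¬stow_gear -> ¬retain_evidence) and premise 3 gives O(stow_gear -> ¬retain_evidence), so O(¬retain_evidence) either way.
Premise 11, O(¬verify_inventory -> retain_evidence), contraposes to O(¬retain_evidence -> verify_inventory); with O(¬retain_evidence) we get O(verify_inventory).
Applying K to premise 5 (O(verify_inventory -> rotate_keys)) and O(verify_inventory) yields O(rotate_keys).
Premise 1, O(disclose_record -> ¬rotate_keys), contraposes to O(rotate_keys -> ¬disclose_record); with O(rotate_keys) we get O(¬disclose_record).
Premise 4 is O(register_amendment -> disclose_record); contrapositively O(¬disclose_record -> ¬register_amendment). Since O(¬disclose_record) holds, K gives O(¬register_amendment).
The contrapositive of premise 12 (O(revoke_record -> register_amendment)) is O(¬register_amendment -> ¬revoke_record), and O(¬register_amendment) is already established, so O(¬revoke_record).
So O(¬revoke_record) holds, i.e. revoke_record is forbidden. None of the other listed options is forbidden under the premises.

revoke_record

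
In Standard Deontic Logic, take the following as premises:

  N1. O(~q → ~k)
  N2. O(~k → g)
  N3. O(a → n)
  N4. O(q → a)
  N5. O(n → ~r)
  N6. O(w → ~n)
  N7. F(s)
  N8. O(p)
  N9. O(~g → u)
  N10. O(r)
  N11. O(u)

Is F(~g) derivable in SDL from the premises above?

Yes

Premise 10 gives O(r).
Premise 5, O(n → ~r), contraposes to O(r → ~n); with O(r) we get O(~n).
Premise 3, O(a → n), contraposes to O(~n → ~a); with O(~n) we get O(~a).
Premise 4, O(q → a), contraposes to O(~a → ~q); with O(~a) we get O(~q).
With premise 1, O(~q → ~k), the K-axiom yields O(~k).
Premise 2 is O(~k → g); since O(~k), deontic closure gives O(g).
Premises 6, 7, 8, 9, 11 do not contribute to this derivation.
So O(g) holds, i.e. F(~g). The claim follows.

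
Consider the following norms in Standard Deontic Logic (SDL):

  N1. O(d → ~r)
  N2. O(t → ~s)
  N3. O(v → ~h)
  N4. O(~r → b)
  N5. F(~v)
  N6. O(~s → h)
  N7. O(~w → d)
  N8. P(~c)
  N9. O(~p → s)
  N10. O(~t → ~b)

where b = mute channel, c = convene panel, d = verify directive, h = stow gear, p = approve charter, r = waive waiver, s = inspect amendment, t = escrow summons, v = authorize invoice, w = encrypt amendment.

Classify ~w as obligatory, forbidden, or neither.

Forbidden

Premise 5, F(~v), is equivalent to O(v).
From O(v) and premise 3, O(v → ~h), we obtain O(~h).
The contrapositive of premise 6 (O(~s → h)) is O(~h → s), and O(~h) is already established, so O(s).
Premise 2, O(t → ~s), contraposes to O(s → ~t); with O(s) we get O(~t).
Premise 10 is O(~t → ~b); since O(~t), deontic closure gives O(~b).
The contrapositive of premise 4 (O(~r → b)) is O(~b → r), and O(~b) is already established, so O(r).
Premise 1 is O(d → ~r); contrapositively O(r → ~d). Since O(r) holds, K gives O(~d).
The contrapositive of premise 7 (O(~w → d)) is O(~d → w), and O(~d) is already established, so O(w).
Premises 8, 9 do not contribute to this derivation.
Thus O(w), which is F(~w): ~w is forbidden.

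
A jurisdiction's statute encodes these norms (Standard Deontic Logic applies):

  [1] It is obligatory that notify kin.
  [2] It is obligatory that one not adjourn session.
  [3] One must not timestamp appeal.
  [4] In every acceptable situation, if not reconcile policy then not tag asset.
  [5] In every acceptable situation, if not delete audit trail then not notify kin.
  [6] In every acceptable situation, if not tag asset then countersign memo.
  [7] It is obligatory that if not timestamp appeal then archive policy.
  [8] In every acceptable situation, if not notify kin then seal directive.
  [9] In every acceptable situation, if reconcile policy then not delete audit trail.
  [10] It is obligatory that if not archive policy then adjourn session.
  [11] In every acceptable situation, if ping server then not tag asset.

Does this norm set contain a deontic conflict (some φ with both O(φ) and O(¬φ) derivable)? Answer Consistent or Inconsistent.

Premise 10 is O(¬archive_policy → adjourn_session), but O(¬archive_policy) is not derivable from the premises, so it does not yield O(adjourn_session).
So O(adjourn_session) is not derivable, and the apparent clash with O(¬adjourn_session) does not arise.
A world satisfying every obligation exists (e.g. adjourn_session=false, archive_policy=true, countersign_memo=true, delete_audit_trail=true, notify_kin=true, ping_server=false, reconcile_policy=false, seal_directive=false, tag_asset=false, timestamp_appeal=false); no atom is both obligatory and forbidden, so the set is consistent.

Consistent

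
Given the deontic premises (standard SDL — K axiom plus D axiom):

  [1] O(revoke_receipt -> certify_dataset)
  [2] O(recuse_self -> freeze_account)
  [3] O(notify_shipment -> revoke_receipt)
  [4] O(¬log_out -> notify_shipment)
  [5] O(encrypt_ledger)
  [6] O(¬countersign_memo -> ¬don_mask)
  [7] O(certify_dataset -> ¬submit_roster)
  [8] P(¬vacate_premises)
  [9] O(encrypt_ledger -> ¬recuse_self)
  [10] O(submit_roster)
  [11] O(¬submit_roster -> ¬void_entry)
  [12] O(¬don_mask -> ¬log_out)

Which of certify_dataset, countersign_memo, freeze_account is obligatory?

From premise 10 we have O(submit_roster).
The contrapositive of premise 7 (O(certify_dataset -> ¬submit_roster)) is O(submit_roster -> ¬certify_dataset), and O(submit_roster) is already established, so O(¬certify_dataset).
Premise 1 is O(revoke_receipt -> certify_dataset); contrapositively O(¬certify_dataset -> ¬revoke_receipt). Since O(¬certify_dataset) holds, K gives O(¬revoke_receipt).
Premise 3 is O(notify_shipment -> revoke_receipt); contrapositively O(¬revoke_receipt -> ¬notify_shipment). Since O(¬revoke_receipt) holds, K gives O(¬notify_shipment).
Premise 4 is O(¬log_out -> notify_shipment); contrapositively O(¬notify_shipment -> log_out). Since O(¬notify_shipment) holds, K gives O(log_out).
Premise 12 is O(¬don_mask -> ¬log_out); contrapositively O(log_out -> don_mask). Since O(log_out) holds, K gives O(don_mask).
Premise 6, O(¬countersign_memo -> ¬don_mask), contraposes to O(don_mask -> countersign_memo); with O(don_mask) we get O(countersign_memo).
So O(countersign_memo) holds — countersign_memo is obligatory. None of the other listed options is made obligatory by any chain of premises.

countersign_memo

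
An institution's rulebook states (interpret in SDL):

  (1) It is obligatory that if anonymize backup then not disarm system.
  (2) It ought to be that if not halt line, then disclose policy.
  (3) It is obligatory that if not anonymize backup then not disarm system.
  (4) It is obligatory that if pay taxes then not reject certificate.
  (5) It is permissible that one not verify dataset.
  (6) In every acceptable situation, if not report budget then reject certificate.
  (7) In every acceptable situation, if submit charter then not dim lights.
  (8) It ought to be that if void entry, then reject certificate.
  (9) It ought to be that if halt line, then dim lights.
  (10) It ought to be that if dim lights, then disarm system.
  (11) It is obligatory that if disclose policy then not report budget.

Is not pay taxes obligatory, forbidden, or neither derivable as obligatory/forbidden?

Obligatory

By case analysis on anonymize_backup: premise 1 gives O(anonymize_backup → ¬disarm_system) and premise 3 gives O(¬anonymize_backup → ¬disarm_system), so O(¬disarm_system) either way.
The contrapositive of premise 10 (O(dim_lights → disarm_system)) is O(¬disarm_system → ¬dim_lights), and O(¬disarm_system) is already established, so O(¬dim_lights).
Premise 9, O(halt_line → dim_lights), contraposes to O(¬dim_lights → ¬halt_line); with O(¬dim_lights) we get O(¬halt_line).
With premise 2, O(¬halt_line → disclose_policy), the K-axiom yields O(disclose_policy).
From O(disclose_policy) and premise 11, O(disclose_policy → ¬report_budget), we obtain O(¬report_budget).
Applying K to premise 6 (O(¬report_budget → reject_certificate)) and O(¬report_budget) yields O(reject_certificate).
The contrapositive of premise 4 (O(pay_taxes → ¬reject_certificate)) is O(reject_certificate → ¬pay_taxes), and O(reject_certificate) is already established, so O(¬pay_taxes).
Premises 5, 7, 8 do not contribute to this derivation.
Hence ¬pay_taxes is obligatory.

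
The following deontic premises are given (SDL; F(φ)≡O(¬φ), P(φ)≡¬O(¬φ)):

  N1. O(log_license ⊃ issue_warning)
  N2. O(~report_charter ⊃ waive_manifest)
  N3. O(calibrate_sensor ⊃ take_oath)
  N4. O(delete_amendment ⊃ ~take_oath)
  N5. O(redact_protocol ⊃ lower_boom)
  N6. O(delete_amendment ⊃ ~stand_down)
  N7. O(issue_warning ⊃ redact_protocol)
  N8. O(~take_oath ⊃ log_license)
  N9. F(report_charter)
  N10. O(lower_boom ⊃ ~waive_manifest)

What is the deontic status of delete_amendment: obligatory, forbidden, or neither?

F(report_charter) at premise 9 means O(~report_charter).
Applying K to premise 2 (O(~report_charter ⊃ waive_manifest)) and O(~report_charter) yields O(waive_manifest).
The contrapositive of premise 10 (O(lower_boom ⊃ ~waive_manifest)) is O(waive_manifest ⊃ ~lower_boom), and O(waive_manifest) is already established, so O(~lower_boom).
The contrapositive of premise 5 (O(redact_protocol ⊃ lower_boom)) is O(~lower_boom ⊃ ~redact_protocol), and O(~lower_boom) is already established, so O(~redact_protocol).
Premise 7 is O(issue_warning ⊃ redact_protocol); contrapositively O(~redact_protocol ⊃ ~issue_warning). Since O(~redact_protocol) holds, K gives O(~issue_warning).
The contrapositive of premise 1 (O(log_license ⊃ issue_warning)) is O(~issue_warning ⊃ ~log_license), and O(~issue_warning) is already established, so O(~log_license).
Premise 8 is O(~take_oath ⊃ log_license); contrapositively O(~log_license ⊃ take_oath). Since O(~log_license) holds, K gives O(take_oath).
The contrapositive of premise 4 (O(delete_amendment ⊃ ~take_oath)) is O(take_oath ⊃ ~delete_amendment), and O(take_oath) is already established, so O(~delete_amendment).
Premises 3, 6 do not contribute to this derivation.
Thus O(~delete_amendment), which is F(delete_amendment): delete_amendment is forbidden.

Forbidden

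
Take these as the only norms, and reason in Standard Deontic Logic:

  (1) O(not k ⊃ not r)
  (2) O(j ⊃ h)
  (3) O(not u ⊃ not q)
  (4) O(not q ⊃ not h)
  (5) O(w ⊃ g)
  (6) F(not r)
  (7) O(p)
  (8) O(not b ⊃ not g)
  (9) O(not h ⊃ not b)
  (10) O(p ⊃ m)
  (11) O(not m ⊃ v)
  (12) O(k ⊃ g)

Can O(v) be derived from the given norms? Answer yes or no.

Premise 11 is O(not m ⊃ v), but O(not m) is not derivable from the premises, so it does not yield O(v).
No other premise forces O(v). An ideal world satisfying every premise can still have v false, so O(v) is not derivable.

No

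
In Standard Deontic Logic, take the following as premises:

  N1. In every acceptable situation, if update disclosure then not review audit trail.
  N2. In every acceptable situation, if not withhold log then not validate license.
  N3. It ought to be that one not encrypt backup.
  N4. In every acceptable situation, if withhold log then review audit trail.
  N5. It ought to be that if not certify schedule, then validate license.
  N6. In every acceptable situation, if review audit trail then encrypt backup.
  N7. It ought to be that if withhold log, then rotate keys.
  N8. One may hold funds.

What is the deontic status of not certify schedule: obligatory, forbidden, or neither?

From premise 3 we have O(¬encrypt_backup).
The contrapositive of premise 6 (O(review_audit_trail → encrypt_backup)) is O(¬encrypt_backup → ¬review_audit_trail), and O(¬encrypt_backup) is already established, so O(¬review_audit_trail).
Premise 4, O(withhold_log → review_audit_trail), contraposes to O(¬review_audit_trail → ¬withhold_log); with O(¬review_audit_trail) we get O(¬withhold_log).
With premise 2, O(¬withhold_log → ¬validate_license), the K-axiom yields O(¬validate_license).
Premise 5, O(¬certify_schedule → validate_license), contraposes to O(¬validate_license → certify_schedule); with O(¬validate_license) we get O(certify_schedule).
Premises 1, 7, 8 do not contribute to this derivation.
Thus O(certify_schedule), which is F(¬certify_schedule): ¬certify_schedule is forbidden.

Forbidden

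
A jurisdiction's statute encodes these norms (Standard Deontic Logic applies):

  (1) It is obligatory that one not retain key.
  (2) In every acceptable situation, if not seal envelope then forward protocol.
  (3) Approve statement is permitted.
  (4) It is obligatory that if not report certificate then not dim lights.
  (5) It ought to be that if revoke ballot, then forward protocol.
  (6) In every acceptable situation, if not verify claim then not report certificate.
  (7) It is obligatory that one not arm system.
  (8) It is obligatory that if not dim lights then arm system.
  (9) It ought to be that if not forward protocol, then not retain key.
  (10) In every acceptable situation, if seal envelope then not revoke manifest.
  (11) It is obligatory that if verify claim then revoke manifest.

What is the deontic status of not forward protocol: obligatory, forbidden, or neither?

Forbidden

Premise 7 gives O(¬arm_system).
Premise 8, O(¬dim_lights → arm_system), contraposes to O(¬arm_system → dim_lights); with O(¬arm_system) we get O(dim_lights).
Premise 4 is O(¬report_certificate → ¬dim_lights); contrapositively O(dim_lights → report_certificate). Since O(dim_lights) holds, K gives O(report_certificate).
The contrapositive of premise 6 (O(¬verify_claim → ¬report_certificate)) is O(report_certificate → verify_claim), and O(report_certificate) is already established, so O(verify_claim).
Applying K to premise 11 (O(verify_claim → revoke_manifest)) and O(verify_claim) yields O(revoke_manifest).
Premise 10, O(seal_envelope → ¬revoke_manifest), contraposes to O(revoke_manifest → ¬seal_envelope); with O(revoke_manifest) we get O(¬seal_envelope).
With premise 2, O(¬seal_envelope → forward_protocol), the K-axiom yields O(forward_protocol).
Premises 1, 3, 5, 9 do not contribute to this derivation.
Thus O(forward_protocol), which is F(¬forward_protocol): ¬forward_protocol is forbidden.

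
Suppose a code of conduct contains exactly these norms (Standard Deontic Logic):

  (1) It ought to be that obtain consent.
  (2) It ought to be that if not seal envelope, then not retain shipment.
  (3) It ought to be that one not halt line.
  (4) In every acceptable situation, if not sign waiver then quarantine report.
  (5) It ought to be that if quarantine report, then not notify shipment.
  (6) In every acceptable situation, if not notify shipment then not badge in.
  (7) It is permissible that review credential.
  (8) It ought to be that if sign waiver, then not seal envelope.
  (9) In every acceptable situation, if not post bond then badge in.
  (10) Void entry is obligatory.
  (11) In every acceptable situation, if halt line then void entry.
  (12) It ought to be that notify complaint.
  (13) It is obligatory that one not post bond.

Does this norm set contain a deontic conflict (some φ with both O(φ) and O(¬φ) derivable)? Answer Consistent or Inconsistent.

Consistent

Premise 11 is O(halt_line → void_entry); even if O(void_entry) held, inferring O(halt_line) would be affirming the consequent — invalid.
So O(halt_line) is not derivable, and the apparent clash with O(¬halt_line) does not arise.
A world satisfying every obligation exists (e.g. badge_in=true, halt_line=false, notify_complaint=true, notify_shipment=true, obtain_consent=true, post_bond=false, quarantine_report=false, retain_shipment=false, review_credential=false, seal_envelope=false, sign_waiver=true, void_entry=true); no atom is both obligatory and forbidden, so the set is consistent.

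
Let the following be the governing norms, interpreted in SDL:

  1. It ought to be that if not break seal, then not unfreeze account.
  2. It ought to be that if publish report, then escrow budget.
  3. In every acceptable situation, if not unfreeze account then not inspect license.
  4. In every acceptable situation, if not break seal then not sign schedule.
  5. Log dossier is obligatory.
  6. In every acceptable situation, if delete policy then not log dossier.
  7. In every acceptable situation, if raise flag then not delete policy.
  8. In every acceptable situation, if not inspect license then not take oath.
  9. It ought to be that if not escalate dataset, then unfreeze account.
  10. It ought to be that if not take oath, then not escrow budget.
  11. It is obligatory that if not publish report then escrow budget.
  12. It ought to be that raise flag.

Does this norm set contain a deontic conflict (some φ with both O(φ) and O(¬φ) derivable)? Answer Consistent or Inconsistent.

Premise 6 is O(delete_policy → ¬log_dossier), but O(delete_policy) is not derivable from the premises, so it does not yield O(¬log_dossier).
So O(¬log_dossier) is not derivable, and the apparent clash with O(log_dossier) does not arise.
A world satisfying every obligation exists (e.g. break_seal=true, delete_policy=false, escalate_dataset=false, escrow_budget=true, inspect_license=true, log_dossier=true, publish_report=false, raise_flag=true, sign_schedule=false, take_oath=true, unfreeze_account=true); no atom is both obligatory and forbidden, so the set is consistent.

Consistent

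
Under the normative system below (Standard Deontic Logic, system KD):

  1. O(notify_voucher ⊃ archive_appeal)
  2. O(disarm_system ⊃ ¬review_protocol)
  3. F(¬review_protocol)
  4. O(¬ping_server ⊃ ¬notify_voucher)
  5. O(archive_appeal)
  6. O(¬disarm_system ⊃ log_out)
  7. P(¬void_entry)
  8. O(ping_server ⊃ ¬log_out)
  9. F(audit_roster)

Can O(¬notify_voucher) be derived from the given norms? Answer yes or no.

Premise 3, F(¬review_protocol), is equivalent to O(review_protocol).
Premise 2, O(disarm_system ⊃ ¬review_protocol), contraposes to O(review_protocol ⊃ ¬disarm_system); with O(review_protocol) we get O(¬disarm_system).
Premise 6 is O(¬disarm_system ⊃ log_out); since O(¬disarm_system), deontic closure gives O(log_out).
Premise 8, O(ping_server ⊃ ¬log_out), contraposes to O(log_out ⊃ ¬ping_server); with O(log_out) we get O(¬ping_server).
Applying K to premise 4 (O(¬ping_server ⊃ ¬notify_voucher)) and O(¬ping_server) yields O(¬notify_voucher).
Premises 1, 5, 7, 9 do not contribute to this derivation.
So O(¬notify_voucher) follows.

Yes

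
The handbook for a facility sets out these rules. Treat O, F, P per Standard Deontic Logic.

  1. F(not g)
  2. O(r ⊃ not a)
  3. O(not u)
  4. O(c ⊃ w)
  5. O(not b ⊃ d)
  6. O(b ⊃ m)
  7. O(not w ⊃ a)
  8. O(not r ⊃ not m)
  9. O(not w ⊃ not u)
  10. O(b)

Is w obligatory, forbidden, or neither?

Obligatory

Premise 10 states O(b) outright.
With premise 6, O(b ⊃ m), the K-axiom yields O(m).
The contrapositive of premise 8 (O(not r ⊃ not m)) is O(m ⊃ r), and O(m) is already established, so O(r).
From O(r) and premise 2, O(r ⊃ not a), we obtain O(not a).
The contrapositive of premise 7 (O(not w ⊃ a)) is O(not a ⊃ w), and O(not a) is already established, so O(w).
Premises 1, 3, 4, 5, 9 do not contribute to this derivation.
Hence w is obligatory.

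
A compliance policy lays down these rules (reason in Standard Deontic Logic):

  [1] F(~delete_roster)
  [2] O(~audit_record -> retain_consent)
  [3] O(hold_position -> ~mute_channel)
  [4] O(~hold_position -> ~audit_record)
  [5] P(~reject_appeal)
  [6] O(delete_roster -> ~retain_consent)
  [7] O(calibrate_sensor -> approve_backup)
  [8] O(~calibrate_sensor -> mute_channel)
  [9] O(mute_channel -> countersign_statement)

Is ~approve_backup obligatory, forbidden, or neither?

F(~delete_roster) at premise 1 means O(delete_roster).
With premise 6, O(delete_roster -> ~retain_consent), the K-axiom yields O(~retain_consent).
The contrapositive of premise 2 (O(~audit_record -> retain_consent)) is O(~retain_consent -> audit_record), and O(~retain_consent) is already established, so O(audit_record).
Premise 4, O(~hold_position -> ~audit_record), contraposes to O(audit_record -> hold_position); with O(audit_record) we get O(hold_position).
Applying K to premise 3 (O(hold_position -> ~mute_channel)) and O(hold_position) yields O(~mute_channel).
Premise 8 is O(~calibrate_sensor -> mute_channel); contrapositively O(~mute_channel -> calibrate_sensor). Since O(~mute_channel) holds, K gives O(calibrate_sensor).
Premise 7 is O(calibrate_sensor -> approve_backup); since O(calibrate_sensor), deontic closure gives O(approve_backup).
Premises 5, 9 do not contribute to this derivation.
Thus O(approve_backup), which is F(~approve_backup): ~approve_backup is forbidden.

Forbidden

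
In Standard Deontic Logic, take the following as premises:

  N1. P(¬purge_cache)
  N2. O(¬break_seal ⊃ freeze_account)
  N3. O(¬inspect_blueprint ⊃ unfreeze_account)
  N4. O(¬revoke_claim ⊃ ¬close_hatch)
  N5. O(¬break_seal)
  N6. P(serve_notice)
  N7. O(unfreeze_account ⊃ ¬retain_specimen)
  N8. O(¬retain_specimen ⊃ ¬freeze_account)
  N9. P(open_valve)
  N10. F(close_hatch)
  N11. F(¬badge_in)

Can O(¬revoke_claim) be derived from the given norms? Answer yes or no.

No

Premise 4 is O(¬revoke_claim ⊃ ¬close_hatch); even if O(¬close_hatch) held, inferring O(¬revoke_claim) would be affirming the consequent — invalid.
No other premise forces O(¬revoke_claim). An ideal world satisfying every premise can still have ¬revoke_claim false, so O(¬revoke_claim) is not derivable.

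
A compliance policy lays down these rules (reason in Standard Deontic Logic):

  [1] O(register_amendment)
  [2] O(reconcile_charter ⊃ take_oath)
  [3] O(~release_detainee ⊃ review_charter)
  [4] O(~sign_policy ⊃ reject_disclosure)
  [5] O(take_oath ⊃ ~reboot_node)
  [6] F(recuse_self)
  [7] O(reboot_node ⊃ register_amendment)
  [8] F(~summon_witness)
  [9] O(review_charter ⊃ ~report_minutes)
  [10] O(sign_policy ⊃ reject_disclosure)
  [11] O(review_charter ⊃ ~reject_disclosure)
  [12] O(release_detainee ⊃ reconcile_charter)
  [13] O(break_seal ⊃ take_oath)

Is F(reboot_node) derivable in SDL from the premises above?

By case analysis on sign_policy: premise 10 gives O(sign_policy ⊃ reject_disclosure) and premise 4 gives O(~sign_policy ⊃ reject_disclosure), so O(reject_disclosure) either way.
Premise 11, O(review_charter ⊃ ~reject_disclosure), contraposes to O(reject_disclosure ⊃ ~review_charter); with O(reject_disclosure) we get O(~review_charter).
Premise 3 is O(~release_detainee ⊃ review_charter); contrapositively O(~review_charter ⊃ release_detainee). Since O(~review_charter) holds, K gives O(release_detainee).
From O(release_detainee) and premise 12, O(release_detainee ⊃ reconcile_charter), we obtain O(reconcile_charter).
Premise 2 is O(reconcile_charter ⊃ take_oath); since O(reconcile_charter), deontic closure gives O(take_oath).
Premise 5 is O(take_oath ⊃ ~reboot_node); since O(take_oath), deontic closure gives O(~reboot_node).
Premises 1, 6, 7, 8, 9, 13 do not contribute to this derivation.
So O(~reboot_node) holds, i.e. F(reboot_node). The claim follows.

Yes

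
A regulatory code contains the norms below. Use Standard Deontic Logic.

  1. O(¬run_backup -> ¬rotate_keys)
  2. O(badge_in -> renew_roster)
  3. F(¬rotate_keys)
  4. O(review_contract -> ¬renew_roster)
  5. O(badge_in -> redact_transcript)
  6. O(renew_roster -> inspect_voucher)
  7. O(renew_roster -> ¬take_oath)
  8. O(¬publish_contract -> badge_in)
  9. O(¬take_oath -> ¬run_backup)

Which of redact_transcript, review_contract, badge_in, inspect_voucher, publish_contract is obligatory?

publish_contract

F(¬rotate_keys) at premise 3 means O(rotate_keys).
Premise 1, O(¬run_backup -> ¬rotate_keys), contraposes to O(rotate_keys -> run_backup); with O(rotate_keys) we get O(run_backup).
Premise 9 is O(¬take_oath -> ¬run_backup); contrapositively O(run_backup -> take_oath). Since O(run_backup) holds, K gives O(take_oath).
Premise 7 is O(renew_roster -> ¬take_oath); contrapositively O(take_oath -> ¬renew_roster). Since O(take_oath) holds, K gives O(¬renew_roster).
The contrapositive of premise 2 (O(badge_in -> renew_roster)) is O(¬renew_roster -> ¬badge_in), and O(¬renew_roster) is already established, so O(¬badge_in).
Premise 8, O(¬publish_contract -> badge_in), contraposes to O(¬badge_in -> publish_contract); with O(¬badge_in) we get O(publish_contract).
So O(publish_contract) holds — publish_contract is obligatory. None of the other listed options is made obligatory by any chain of premises.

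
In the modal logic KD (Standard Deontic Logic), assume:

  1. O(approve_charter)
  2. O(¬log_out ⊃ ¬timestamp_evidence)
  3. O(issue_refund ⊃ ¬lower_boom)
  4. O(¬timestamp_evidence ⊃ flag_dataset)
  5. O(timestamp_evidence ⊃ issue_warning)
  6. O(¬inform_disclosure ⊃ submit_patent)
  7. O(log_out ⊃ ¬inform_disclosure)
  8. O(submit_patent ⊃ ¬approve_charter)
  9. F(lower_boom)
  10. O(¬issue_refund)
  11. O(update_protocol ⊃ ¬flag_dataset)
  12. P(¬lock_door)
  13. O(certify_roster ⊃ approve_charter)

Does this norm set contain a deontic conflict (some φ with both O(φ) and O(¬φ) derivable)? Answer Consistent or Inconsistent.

Premise 3 is O(issue_refund ⊃ ¬lower_boom); even if O(¬lower_boom) held, inferring O(issue_refund) would be affirming the consequent — invalid.
So O(issue_refund) is not derivable, and the apparent clash with O(¬issue_refund) does not arise.
A world satisfying every obligation exists (e.g. approve_charter=true, certify_roster=false, flag_dataset=true, inform_disclosure=true, issue_refund=false, issue_warning=false, lock_door=false, log_out=false, lower_boom=false, submit_patent=false, timestamp_evidence=false, update_protocol=false); no atom is both obligatory and forbidden, so the set is consistent.

Consistent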